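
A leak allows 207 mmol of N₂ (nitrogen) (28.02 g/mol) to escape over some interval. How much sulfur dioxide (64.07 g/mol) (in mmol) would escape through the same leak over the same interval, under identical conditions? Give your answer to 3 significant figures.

137 mmol

Graham's law gives rate_SO₂/rate_N₂ = √(M_N₂/M_SO₂) = √(28.02/64.07) = √0.4373 = 0.6613.
So the amount for SO₂ is 207 × 0.6613 = 137 mmol.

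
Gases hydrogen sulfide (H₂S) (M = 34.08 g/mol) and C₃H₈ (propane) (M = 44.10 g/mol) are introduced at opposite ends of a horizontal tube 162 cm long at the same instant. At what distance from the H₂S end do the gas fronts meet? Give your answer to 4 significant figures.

Graham's law gives d_H₂S/d_C₃H₈ = rate_H₂S/rate_C₃H₈ = √(M_C₃H₈/M_H₂S) = √(44.10/34.08) = 1.138.
With d_H₂S + d_C₃H₈ = 162 cm, d_C₃H₈ = 162/(1 + 1.138) = 75.79 cm.
d_H₂S = 162 − 75.79 = 86.21 cm.

86.21 cm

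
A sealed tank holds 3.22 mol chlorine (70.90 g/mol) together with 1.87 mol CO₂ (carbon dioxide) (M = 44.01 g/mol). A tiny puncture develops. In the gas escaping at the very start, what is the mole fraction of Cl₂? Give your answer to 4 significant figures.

0.5757

Rate_i ∝ x_i/√M_i (Graham's law weighted by mole fraction), so the effusate composition follows n_i/√M_i.
x_Cl₂(eff) = (n_Cl₂/√M_Cl₂) / (n_Cl₂/√M_Cl₂ + n_CO₂/√M_CO₂)
= (3.22/√70.90) / (3.22/√70.90 + 1.87/√44.01) = 0.3824/(0.3824 + 0.2819) = 0.5757.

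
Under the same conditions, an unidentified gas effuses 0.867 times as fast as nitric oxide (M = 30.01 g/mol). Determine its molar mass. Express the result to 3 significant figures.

Graham's law gives rate_X/rate_NO = √(M_NO/M_X).
0.867 = √(30.01/M_X)
M_X = 30.01 / 0.867² = 30.01 / 0.7517 = 39.9 g/mol

39.9 g/mol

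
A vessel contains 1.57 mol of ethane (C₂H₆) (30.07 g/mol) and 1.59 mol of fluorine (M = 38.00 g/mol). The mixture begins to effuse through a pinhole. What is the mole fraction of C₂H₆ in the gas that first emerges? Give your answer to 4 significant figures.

0.5261

Rate_i ∝ x_i/√M_i (Graham's law weighted by mole fraction), so the effusate composition follows n_i/√M_i.
Mole fraction of C₂H₆ in the effusate = (n_C₂H₆/√M_C₂H₆) / (n_C₂H₆/√M_C₂H₆ + n_F₂/√M_F₂)
= (1.57/√30.07) / (1.57/√30.07 + 1.59/√38.00) = 0.2863/(0.2863 + 0.2579) = 0.5261.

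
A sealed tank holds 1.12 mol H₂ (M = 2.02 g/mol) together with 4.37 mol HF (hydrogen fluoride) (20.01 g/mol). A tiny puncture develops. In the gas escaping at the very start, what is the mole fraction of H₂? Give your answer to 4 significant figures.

Rate_i ∝ x_i/√M_i (Graham's law weighted by mole fraction), so the effusate composition follows n_i/√M_i.
So x_H₂ in the escaping gas = (n_H₂/√M_H₂) / Σ(n_i/√M_i)
= (1.12/√2.02) / (1.12/√2.02 + 4.37/√20.01) = 0.7880/(0.7880 + 0.9769) = 0.4465.

0.4465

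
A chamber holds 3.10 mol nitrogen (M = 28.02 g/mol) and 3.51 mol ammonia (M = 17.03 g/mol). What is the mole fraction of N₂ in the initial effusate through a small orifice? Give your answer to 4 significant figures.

The effusion rate of species i is ∝ p_i/√M_i ∝ n_i/√M_i.
Mole fraction of N₂ in the effusate = (n_N₂/√M_N₂) / (n_N₂/√M_N₂ + n_NH₃/√M_NH₃)
= (3.10/√28.02) / (3.10/√28.02 + 3.51/√17.03) = 0.5856/(0.5856 + 0.8505) = 0.4078.

0.4078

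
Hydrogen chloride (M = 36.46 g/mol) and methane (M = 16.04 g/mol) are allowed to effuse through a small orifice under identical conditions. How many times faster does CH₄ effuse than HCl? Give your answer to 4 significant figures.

1.508

Using Graham's law: rate_CH₄/rate_HCl = √(M_HCl/M_CH₄) = √(36.46/16.04) = √2.273 = 1.508.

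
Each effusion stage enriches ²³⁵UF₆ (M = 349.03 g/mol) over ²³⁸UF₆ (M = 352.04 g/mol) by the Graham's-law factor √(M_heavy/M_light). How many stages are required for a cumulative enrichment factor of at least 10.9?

557

With α = √(352.04/349.03) per stage, ln α = ½ ln(1.00862) = 0.004293.
Need α^N ≥ 10.9 ⇒ N ≥ ln(10.9) / ln α = 2.389 / 0.004293 = 556.37.
Rounding up, N = 557 stages.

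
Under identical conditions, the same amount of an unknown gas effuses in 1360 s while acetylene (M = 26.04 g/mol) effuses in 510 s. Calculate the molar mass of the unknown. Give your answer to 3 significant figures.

185 g/mol

Using Graham's law: t_X/t_C₂H₂ = √(M_X/M_C₂H₂).
1360/510 = 2.667 = √(M_X/26.04)
M_X = 26.04 × 2.667² = 26.04 × 7.111 = 185 g/mol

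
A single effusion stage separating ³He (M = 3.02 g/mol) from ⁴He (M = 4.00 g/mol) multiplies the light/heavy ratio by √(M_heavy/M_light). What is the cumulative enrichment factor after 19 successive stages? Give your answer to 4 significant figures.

14.44

Each stage multiplies the ratio by α = √(4.00/3.02), so after 19 stages the overall factor is α^19 = (4.00/3.02)^(19/2).
= 1.32450^(19/2) = 14.44.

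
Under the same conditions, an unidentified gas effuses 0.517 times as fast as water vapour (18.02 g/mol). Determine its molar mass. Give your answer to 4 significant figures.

From Graham's law, rate_X/rate_H₂O = √(M_H₂O/M_X).
0.517 = √(18.02/M_X)
M_X = 18.02 / 0.517² = 18.02 / 0.2673 = 67.42 g/mol

67.42 g/mol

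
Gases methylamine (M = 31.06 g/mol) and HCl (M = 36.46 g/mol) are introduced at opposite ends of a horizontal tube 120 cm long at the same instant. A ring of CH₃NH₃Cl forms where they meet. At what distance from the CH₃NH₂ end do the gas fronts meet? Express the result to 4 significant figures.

62.40 cm

In equal time, each gas travels a distance ∝ its rate ∝ 1/√M, so d_CH₃NH₂/d_HCl = √(M_HCl/M_CH₃NH₂) = √(36.46/31.06) = 1.083.
With d_CH₃NH₂ + d_HCl = 120 cm, d_HCl = 120/(1 + 1.083) = 57.60 cm.
d_CH₃NH₂ = 120 − 57.60 = 62.40 cm.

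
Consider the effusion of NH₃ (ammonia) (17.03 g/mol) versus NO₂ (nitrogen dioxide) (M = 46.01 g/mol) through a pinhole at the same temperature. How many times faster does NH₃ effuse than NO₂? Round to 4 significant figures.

Graham's law gives rate_NH₃/rate_NO₂ = √(M_NO₂/M_NH₃) = √(46.01/17.03) = √2.702 = 1.644.

1.644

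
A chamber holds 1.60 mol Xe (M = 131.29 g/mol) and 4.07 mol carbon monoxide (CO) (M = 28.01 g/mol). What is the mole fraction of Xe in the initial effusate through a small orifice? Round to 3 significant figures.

Effusion rate of each component ∝ n_i/√M_i (partial pressure × 1/√M).
So x_Xe in the escaping gas = (n_Xe/√M_Xe) / Σ(n_i/√M_i)
= (1.60/√131.29) / (1.60/√131.29 + 4.07/√28.01) = 0.1396/(0.1396 + 0.7690) = 0.154.

0.154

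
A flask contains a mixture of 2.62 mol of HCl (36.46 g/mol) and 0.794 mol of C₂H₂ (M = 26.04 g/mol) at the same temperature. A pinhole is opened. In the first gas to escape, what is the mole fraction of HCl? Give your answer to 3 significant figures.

0.736

Effusion rate of each component ∝ n_i/√M_i (partial pressure × 1/√M).
Mole fraction of HCl in the effusate = (n_HCl/√M_HCl) / (n_HCl/√M_HCl + n_C₂H₂/√M_C₂H₂)
= (2.62/√36.46) / (2.62/√36.46 + 0.794/√26.04) = 0.4339/(0.4339 + 0.1556) = 0.736.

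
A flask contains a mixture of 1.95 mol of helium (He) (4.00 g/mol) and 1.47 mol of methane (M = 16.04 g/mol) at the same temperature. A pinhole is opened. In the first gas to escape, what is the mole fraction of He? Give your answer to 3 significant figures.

Each component's effusion rate ∝ (its partial pressure)·(1/√M) ∝ n_i/√M_i.
So x_He in the escaping gas = (n_He/√M_He) / Σ(n_i/√M_i)
= (1.95/√4.00) / (1.95/√4.00 + 1.47/√16.04) = 0.9750/(0.9750 + 0.3670) = 0.727.

0.727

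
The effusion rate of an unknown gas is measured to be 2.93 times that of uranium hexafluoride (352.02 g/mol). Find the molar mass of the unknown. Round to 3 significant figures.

Using Graham's law: rate_X/rate_UF₆ = √(M_UF₆/M_X).
2.93 = √(352.02/M_X)
M_X = 352.02 / 2.93² = 352.02 / 8.585 = 41.0 g/mol

41.0 g/mol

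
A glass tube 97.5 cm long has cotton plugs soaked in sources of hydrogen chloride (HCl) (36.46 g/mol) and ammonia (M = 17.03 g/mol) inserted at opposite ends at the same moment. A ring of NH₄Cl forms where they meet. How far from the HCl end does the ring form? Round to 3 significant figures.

39.6 cm

Graham's law gives d_HCl/d_NH₃ = rate_HCl/rate_NH₃ = √(M_NH₃/M_HCl) = √(17.03/36.46) = 0.6834.
With d_HCl + d_NH₃ = 97.5 cm, d_NH₃ = 97.5/(1 + 0.6834) = 57.92 cm.
d_HCl = 97.5 − 57.92 = 39.6 cm.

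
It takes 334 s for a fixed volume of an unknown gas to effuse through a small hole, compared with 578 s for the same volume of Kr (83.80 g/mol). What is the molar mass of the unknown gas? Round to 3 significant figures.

28.0 g/mol

Graham's law gives t_X/t_Kr = √(M_X/M_Kr).
334/578 = 0.5779 = √(M_X/83.80)
M_X = 83.80 × 0.5779² = 83.80 × 0.3339 = 28.0 g/mol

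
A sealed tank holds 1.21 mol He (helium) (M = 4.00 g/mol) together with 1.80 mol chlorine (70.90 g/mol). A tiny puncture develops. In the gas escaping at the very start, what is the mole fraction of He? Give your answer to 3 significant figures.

Each component's effusion rate ∝ (its partial pressure)·(1/√M) ∝ n_i/√M_i.
x_He(eff) = (n_He/√M_He) / (n_He/√M_He + n_Cl₂/√M_Cl₂)
= (1.21/√4.00) / (1.21/√4.00 + 1.80/√70.90) = 0.6050/(0.6050 + 0.2138) = 0.739.

0.739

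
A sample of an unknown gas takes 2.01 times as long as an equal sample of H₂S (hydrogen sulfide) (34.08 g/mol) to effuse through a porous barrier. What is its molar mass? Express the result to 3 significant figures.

138 g/mol

Using Graham's law: t_X/t_H₂S = √(M_X/M_H₂S).
2.01 = √(M_X/34.08)
M_X = 34.08 × 2.01² = 34.08 × 4.040 = 138 g/mol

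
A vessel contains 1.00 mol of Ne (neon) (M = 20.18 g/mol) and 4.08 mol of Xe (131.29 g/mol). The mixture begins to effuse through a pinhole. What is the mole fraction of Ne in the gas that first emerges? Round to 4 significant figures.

0.3847

Each component's effusion rate ∝ (its partial pressure)·(1/√M) ∝ n_i/√M_i.
Mole fraction of Ne in the effusate = (n_Ne/√M_Ne) / (n_Ne/√M_Ne + n_Xe/√M_Xe)
= (1.00/√20.18) / (1.00/√20.18 + 4.08/√131.29) = 0.2226/(0.2226 + 0.3561) = 0.3847.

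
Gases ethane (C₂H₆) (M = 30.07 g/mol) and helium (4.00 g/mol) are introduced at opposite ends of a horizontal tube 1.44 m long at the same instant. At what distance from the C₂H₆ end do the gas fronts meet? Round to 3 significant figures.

In equal time, each gas travels a distance ∝ its rate ∝ 1/√M, so d_C₂H₆/d_He = √(M_He/M_C₂H₆) = √(4.00/30.07) = 0.3647.
With d_C₂H₆ + d_He = 1.44 m, d_He = 1.44/(1 + 0.3647) = 1.055 m.
d_C₂H₆ = 1.44 − 1.055 = 0.385 m.

0.385 m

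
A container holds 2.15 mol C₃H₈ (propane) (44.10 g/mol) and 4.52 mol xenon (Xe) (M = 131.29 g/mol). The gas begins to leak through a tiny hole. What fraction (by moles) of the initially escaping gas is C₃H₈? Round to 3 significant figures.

Each component's effusion rate ∝ (its partial pressure)·(1/√M) ∝ n_i/√M_i.
So x_C₃H₈ in the escaping gas = (n_C₃H₈/√M_C₃H₈) / Σ(n_i/√M_i)
= (2.15/√44.10) / (2.15/√44.10 + 4.52/√131.29) = 0.3238/(0.3238 + 0.3945) = 0.451.

0.451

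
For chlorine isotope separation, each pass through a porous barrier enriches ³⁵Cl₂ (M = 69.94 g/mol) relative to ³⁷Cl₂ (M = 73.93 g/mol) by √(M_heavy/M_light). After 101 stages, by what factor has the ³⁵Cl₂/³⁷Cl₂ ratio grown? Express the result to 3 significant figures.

16.5

The single-stage factor is √(M_heavy/M_light), so 101 stages give [√(73.93/69.94)]^101 = (73.93/69.94)^(101/2).
= 1.05705^(101/2) = 16.5.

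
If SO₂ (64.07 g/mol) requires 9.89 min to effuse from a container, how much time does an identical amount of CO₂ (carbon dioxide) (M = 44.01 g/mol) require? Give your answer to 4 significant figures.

Since effusion rate ∝ 1/√M, t_CO₂/t_SO₂ = √(M_CO₂/M_SO₂) = √(44.01/64.07) = √0.6869 = 0.8288.
So the time for CO₂ is 9.89 × 0.8288 = 8.197 min.

8.197 min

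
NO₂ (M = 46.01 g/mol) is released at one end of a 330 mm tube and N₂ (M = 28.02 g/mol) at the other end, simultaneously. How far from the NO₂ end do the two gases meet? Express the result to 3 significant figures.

145 mm

Graham's law gives d_NO₂/d_N₂ = rate_NO₂/rate_N₂ = √(M_N₂/M_NO₂) = √(28.02/46.01) = 0.7804.
With d_NO₂ + d_N₂ = 330 mm, d_N₂ = 330/(1 + 0.7804) = 185.4 mm.
d_NO₂ = 330 − 185.4 = 145 mm.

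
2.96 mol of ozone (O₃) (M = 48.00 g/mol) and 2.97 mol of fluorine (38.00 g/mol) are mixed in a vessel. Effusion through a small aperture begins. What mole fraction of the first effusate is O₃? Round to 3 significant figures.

0.470

Rate_i ∝ x_i/√M_i (Graham's law weighted by mole fraction), so the effusate composition follows n_i/√M_i.
x_O₃(eff) = (n_O₃/√M_O₃) / (n_O₃/√M_O₃ + n_F₂/√M_F₂)
= (2.96/√48.00) / (2.96/√48.00 + 2.97/√38.00) = 0.4272/(0.4272 + 0.4818) = 0.470.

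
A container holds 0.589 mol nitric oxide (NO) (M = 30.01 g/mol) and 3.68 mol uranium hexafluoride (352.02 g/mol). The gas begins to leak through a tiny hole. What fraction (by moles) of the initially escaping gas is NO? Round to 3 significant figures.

0.354

The effusion rate of species i is ∝ p_i/√M_i ∝ n_i/√M_i.
x_NO(eff) = (n_NO/√M_NO) / (n_NO/√M_NO + n_UF₆/√M_UF₆)
= (0.589/√30.01) / (0.589/√30.01 + 3.68/√352.02) = 0.1075/(0.1075 + 0.1961) = 0.354.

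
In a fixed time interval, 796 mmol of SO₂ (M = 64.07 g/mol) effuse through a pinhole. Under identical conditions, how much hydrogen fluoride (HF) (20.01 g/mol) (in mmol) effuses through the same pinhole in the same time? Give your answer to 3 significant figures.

Since effusion rate ∝ 1/√M, rate_HF/rate_SO₂ = √(M_SO₂/M_HF) = √(64.07/20.01) = √3.202 = 1.789.
So the amount for HF is 796 × 1.789 = 1420 mmol.

1420 mmol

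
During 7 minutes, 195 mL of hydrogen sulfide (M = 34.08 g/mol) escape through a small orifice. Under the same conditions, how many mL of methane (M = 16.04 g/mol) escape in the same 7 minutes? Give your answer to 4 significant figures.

Since effusion rate ∝ 1/√M, rate_CH₄/rate_H₂S = √(M_H₂S/M_CH₄) = √(34.08/16.04) = √2.125 = 1.458.
So the volume for CH₄ is 195 × 1.458 = 284.2 mL.

284.2 mL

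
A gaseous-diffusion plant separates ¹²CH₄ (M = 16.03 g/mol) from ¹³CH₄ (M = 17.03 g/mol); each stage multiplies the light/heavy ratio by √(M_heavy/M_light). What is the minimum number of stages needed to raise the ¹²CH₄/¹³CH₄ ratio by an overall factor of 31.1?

114

With α = √(17.03/16.03) per stage, ln α = ½ ln(1.06238) = 0.03026.
Need α^N ≥ 31.1 ⇒ N ≥ ln(31.1) / ln α = 3.437 / 0.03026 = 113.60.
So at least 114 stages are needed.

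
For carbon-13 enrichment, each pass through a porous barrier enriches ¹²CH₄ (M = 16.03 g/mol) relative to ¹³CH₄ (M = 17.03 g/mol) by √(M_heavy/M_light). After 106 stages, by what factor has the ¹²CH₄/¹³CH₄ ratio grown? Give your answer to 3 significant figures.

The single-stage factor is √(M_heavy/M_light), so 106 stages give [√(17.03/16.03)]^106 = (17.03/16.03)^(106/2).
= 1.06238^53 = 24.7.

24.7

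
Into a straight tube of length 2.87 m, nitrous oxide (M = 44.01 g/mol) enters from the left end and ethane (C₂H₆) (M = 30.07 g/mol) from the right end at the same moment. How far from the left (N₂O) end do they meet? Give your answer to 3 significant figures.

1.30 m

In equal time, each gas travels a distance ∝ its rate ∝ 1/√M, so d_N₂O/d_C₂H₆ = √(M_C₂H₆/M_N₂O) = √(30.07/44.01) = 0.8266.
With d_N₂O + d_C₂H₆ = 2.87 m, d_C₂H₆ = 2.87/(1 + 0.8266) = 1.571 m.
d_N₂O = 2.87 − 1.571 = 1.30 m.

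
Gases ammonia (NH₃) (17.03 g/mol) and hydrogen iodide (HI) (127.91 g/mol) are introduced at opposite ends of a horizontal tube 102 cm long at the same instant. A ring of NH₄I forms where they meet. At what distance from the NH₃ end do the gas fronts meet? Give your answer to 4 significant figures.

Graham's law gives d_NH₃/d_HI = rate_NH₃/rate_HI = √(M_HI/M_NH₃) = √(127.91/17.03) = 2.741.
With d_NH₃ + d_HI = 102 cm, d_HI = 102/(1 + 2.741) = 27.27 cm.
d_NH₃ = 102 − 27.27 = 74.73 cm.

74.73 cm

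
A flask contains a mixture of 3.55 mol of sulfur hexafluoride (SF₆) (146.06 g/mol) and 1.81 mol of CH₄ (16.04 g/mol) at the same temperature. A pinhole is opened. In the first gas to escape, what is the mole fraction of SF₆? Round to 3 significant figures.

0.394

Rate_i ∝ x_i/√M_i (Graham's law weighted by mole fraction), so the effusate composition follows n_i/√M_i.
x_SF₆(eff) = (n_SF₆/√M_SF₆) / (n_SF₆/√M_SF₆ + n_CH₄/√M_CH₄)
= (3.55/√146.06) / (3.55/√146.06 + 1.81/√16.04) = 0.2937/(0.2937 + 0.4519) = 0.394.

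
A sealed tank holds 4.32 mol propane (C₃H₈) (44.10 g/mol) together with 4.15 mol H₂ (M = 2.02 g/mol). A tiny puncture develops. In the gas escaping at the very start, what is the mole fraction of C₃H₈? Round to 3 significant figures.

Rate_i ∝ x_i/√M_i (Graham's law weighted by mole fraction), so the effusate composition follows n_i/√M_i.
x_C₃H₈(eff) = (n_C₃H₈/√M_C₃H₈) / (n_C₃H₈/√M_C₃H₈ + n_H₂/√M_H₂)
= (4.32/√44.10) / (4.32/√44.10 + 4.15/√2.02) = 0.6505/(0.6505 + 2.920) = 0.182.

0.182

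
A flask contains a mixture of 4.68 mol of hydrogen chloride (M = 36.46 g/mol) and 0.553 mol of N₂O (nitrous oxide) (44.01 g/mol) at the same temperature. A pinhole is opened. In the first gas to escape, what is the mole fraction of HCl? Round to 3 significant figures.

0.903

Effusion rate of each component ∝ n_i/√M_i (partial pressure × 1/√M).
So x_HCl in the escaping gas = (n_HCl/√M_HCl) / Σ(n_i/√M_i)
= (4.68/√36.46) / (4.68/√36.46 + 0.553/√44.01) = 0.7751/(0.7751 + 0.08336) = 0.903.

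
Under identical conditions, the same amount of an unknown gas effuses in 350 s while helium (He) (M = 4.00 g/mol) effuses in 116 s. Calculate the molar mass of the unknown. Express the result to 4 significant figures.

36.41 g/mol

Since effusion rate ∝ 1/√M, t_X/t_He = √(M_X/M_He).
350/116 = 3.017 = √(M_X/4.00)
M_X = 4.00 × 3.017² = 4.00 × 9.104 = 36.41 g/mol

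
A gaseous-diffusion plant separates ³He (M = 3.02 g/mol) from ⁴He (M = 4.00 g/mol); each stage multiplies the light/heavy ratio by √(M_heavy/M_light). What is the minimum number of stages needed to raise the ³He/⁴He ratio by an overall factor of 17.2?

21

Single-stage factor α = √(4.00/3.02), so ln α = ½ ln(1.32450) = 0.1405.
Need α^N ≥ 17.2 ⇒ N ≥ ln(17.2) / ln α = 2.845 / 0.1405 = 20.25.
So at least 21 stages are needed.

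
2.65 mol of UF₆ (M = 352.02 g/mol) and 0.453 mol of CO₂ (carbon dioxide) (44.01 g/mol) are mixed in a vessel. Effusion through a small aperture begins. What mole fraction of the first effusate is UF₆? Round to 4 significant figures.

0.6741

Effusion rate of each component ∝ n_i/√M_i (partial pressure × 1/√M).
x_UF₆(eff) = (n_UF₆/√M_UF₆) / (n_UF₆/√M_UF₆ + n_CO₂/√M_CO₂)
= (2.65/√352.02) / (2.65/√352.02 + 0.453/√44.01) = 0.1412/(0.1412 + 0.06828) = 0.6741.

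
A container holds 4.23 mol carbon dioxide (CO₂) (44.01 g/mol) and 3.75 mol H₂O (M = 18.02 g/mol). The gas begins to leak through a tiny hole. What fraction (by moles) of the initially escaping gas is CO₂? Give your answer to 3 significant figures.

Rate_i ∝ x_i/√M_i (Graham's law weighted by mole fraction), so the effusate composition follows n_i/√M_i.
x_CO₂(eff) = (n_CO₂/√M_CO₂) / (n_CO₂/√M_CO₂ + n_H₂O/√M_H₂O)
= (4.23/√44.01) / (4.23/√44.01 + 3.75/√18.02) = 0.6376/(0.6376 + 0.8834) = 0.419.

0.419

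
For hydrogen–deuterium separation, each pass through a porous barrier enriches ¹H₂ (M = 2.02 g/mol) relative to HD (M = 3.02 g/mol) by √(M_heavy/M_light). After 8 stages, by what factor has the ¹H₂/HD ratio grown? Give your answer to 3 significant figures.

5.00

The single-stage factor is √(M_heavy/M_light), so 8 stages give [√(3.02/2.02)]^8 = (3.02/2.02)^(8/2).
= 1.49505^4 = 5.00.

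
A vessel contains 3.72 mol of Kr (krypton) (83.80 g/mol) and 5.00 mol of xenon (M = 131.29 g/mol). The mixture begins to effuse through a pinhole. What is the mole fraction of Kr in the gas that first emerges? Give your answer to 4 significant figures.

0.4822

Effusion rate of each component ∝ n_i/√M_i (partial pressure × 1/√M).
So x_Kr in the escaping gas = (n_Kr/√M_Kr) / Σ(n_i/√M_i)
= (3.72/√83.80) / (3.72/√83.80 + 5.00/√131.29) = 0.4064/(0.4064 + 0.4364) = 0.4822.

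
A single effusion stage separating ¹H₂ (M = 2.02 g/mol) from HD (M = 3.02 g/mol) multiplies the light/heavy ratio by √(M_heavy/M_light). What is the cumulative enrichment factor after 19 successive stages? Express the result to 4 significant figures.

45.63

Overall factor = α^19 with α = √(3.02/2.02), i.e. (3.02/2.02)^(19/2).
= 1.49505^(19/2) = 45.63.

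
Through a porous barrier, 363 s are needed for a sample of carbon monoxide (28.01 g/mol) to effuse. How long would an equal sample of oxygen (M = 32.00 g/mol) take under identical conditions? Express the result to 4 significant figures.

388.0 s

By Graham's law, t_O₂/t_CO = √(M_O₂/M_CO) = √(32.00/28.01) = √1.142 = 1.069.
So the time for O₂ is 363 × 1.069 = 388.0 s.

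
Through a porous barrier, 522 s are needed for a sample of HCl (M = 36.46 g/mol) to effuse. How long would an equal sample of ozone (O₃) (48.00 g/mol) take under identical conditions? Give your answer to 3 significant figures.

599 s

By Graham's law, t_O₃/t_HCl = √(M_O₃/M_HCl) = √(48.00/36.46) = √1.317 = 1.147.
So the time for O₃ is 522 × 1.147 = 599 s.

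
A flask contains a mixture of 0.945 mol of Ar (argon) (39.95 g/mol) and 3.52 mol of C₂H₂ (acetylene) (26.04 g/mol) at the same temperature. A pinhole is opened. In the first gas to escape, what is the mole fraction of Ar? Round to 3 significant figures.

0.178

Each component's effusion rate ∝ (its partial pressure)·(1/√M) ∝ n_i/√M_i.
Mole fraction of Ar in the effusate = (n_Ar/√M_Ar) / (n_Ar/√M_Ar + n_C₂H₂/√M_C₂H₂)
= (0.945/√39.95) / (0.945/√39.95 + 3.52/√26.04) = 0.1495/(0.1495 + 0.6898) = 0.178.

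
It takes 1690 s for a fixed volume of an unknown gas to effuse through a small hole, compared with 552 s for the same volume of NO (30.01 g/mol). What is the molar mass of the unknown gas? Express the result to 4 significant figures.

281.3 g/mol

By Graham's law, t_X/t_NO = √(M_X/M_NO).
1690/552 = 3.062 = √(M_X/30.01)
M_X = 30.01 × 3.062² = 30.01 × 9.373 = 281.3 g/mol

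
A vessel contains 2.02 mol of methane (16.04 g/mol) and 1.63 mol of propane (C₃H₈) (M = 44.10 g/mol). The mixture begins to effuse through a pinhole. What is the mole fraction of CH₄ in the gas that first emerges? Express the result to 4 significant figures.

0.6727

Effusion rate of each component ∝ n_i/√M_i (partial pressure × 1/√M).
x_CH₄(eff) = (n_CH₄/√M_CH₄) / (n_CH₄/√M_CH₄ + n_C₃H₈/√M_C₃H₈)
= (2.02/√16.04) / (2.02/√16.04 + 1.63/√44.10) = 0.5044/(0.5044 + 0.2455) = 0.6727.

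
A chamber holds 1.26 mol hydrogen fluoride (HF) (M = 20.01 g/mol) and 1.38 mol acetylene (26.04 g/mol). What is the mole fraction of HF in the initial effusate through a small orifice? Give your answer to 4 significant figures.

The effusion rate of species i is ∝ p_i/√M_i ∝ n_i/√M_i.
x_HF(eff) = (n_HF/√M_HF) / (n_HF/√M_HF + n_C₂H₂/√M_C₂H₂)
= (1.26/√20.01) / (1.26/√20.01 + 1.38/√26.04) = 0.2817/(0.2817 + 0.2704) = 0.5102.

0.5102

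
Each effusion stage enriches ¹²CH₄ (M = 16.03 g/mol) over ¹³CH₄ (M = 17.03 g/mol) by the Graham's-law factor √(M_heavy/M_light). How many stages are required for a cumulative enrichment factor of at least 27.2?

110

Per stage α = (17.03/16.03)^(1/2) = 1.06238^0.5, giving ln α = 0.03026.
Need α^N ≥ 27.2 ⇒ N ≥ ln(27.2) / ln α = 3.303 / 0.03026 = 109.17.
So at least 110 stages are needed.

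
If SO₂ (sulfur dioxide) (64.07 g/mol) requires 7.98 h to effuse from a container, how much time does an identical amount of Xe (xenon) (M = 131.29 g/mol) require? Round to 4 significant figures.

11.42 h

From Graham's law, t_Xe/t_SO₂ = √(M_Xe/M_SO₂) = √(131.29/64.07) = √2.049 = 1.431.
So the time for Xe is 7.98 × 1.431 = 11.42 h.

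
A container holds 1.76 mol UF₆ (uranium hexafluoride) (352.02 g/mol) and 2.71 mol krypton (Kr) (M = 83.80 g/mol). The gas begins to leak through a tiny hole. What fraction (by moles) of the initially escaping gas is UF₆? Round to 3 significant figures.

0.241

Effusion rate of each component ∝ n_i/√M_i (partial pressure × 1/√M).
x_UF₆(eff) = (n_UF₆/√M_UF₆) / (n_UF₆/√M_UF₆ + n_Kr/√M_Kr)
= (1.76/√352.02) / (1.76/√352.02 + 2.71/√83.80) = 0.09381/(0.09381 + 0.2960) = 0.241.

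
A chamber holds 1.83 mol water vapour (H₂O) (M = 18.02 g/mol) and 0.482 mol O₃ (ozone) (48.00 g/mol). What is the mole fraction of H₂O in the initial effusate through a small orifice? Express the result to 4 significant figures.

0.8610

Effusion rate of each component ∝ n_i/√M_i (partial pressure × 1/√M).
Mole fraction of H₂O in the effusate = (n_H₂O/√M_H₂O) / (n_H₂O/√M_H₂O + n_O₃/√M_O₃)
= (1.83/√18.02) / (1.83/√18.02 + 0.482/√48.00) = 0.4311/(0.4311 + 0.06957) = 0.8610.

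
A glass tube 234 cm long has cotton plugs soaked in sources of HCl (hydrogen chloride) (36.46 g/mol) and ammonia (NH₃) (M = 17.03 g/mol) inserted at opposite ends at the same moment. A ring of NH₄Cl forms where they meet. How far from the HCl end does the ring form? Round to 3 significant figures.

95.0 cm

The fronts meet when d_HCl + d_NH₃ = L with d_HCl/d_NH₃ = √(M_NH₃/M_HCl) (Graham's law). Here √(M_NH₃/M_HCl) = √(17.03/36.46) = 0.6834.
With d_HCl + d_NH₃ = 234 cm, d_NH₃ = 234/(1 + 0.6834) = 139.0 cm.
d_HCl = 234 − 139.0 = 95.0 cm.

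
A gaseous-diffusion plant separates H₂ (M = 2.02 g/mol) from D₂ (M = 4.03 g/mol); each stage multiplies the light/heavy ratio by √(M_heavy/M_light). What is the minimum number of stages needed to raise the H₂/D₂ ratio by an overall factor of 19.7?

Per stage α = (4.03/2.02)^(1/2) = 1.99505^0.5, giving ln α = 0.3453.
Need α^N ≥ 19.7 ⇒ N ≥ ln(19.7) / ln α = 2.981 / 0.3453 = 8.63.
Minimum whole number of stages: N = 9.

9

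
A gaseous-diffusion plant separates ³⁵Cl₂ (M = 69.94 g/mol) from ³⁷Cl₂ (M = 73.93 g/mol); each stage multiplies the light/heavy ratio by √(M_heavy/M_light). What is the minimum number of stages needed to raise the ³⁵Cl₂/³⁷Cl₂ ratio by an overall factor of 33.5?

Per stage α = (73.93/69.94)^(1/2) = 1.05705^0.5, giving ln α = 0.02774.
Need α^N ≥ 33.5 ⇒ N ≥ ln(33.5) / ln α = 3.512 / 0.02774 = 126.59.
So at least 127 stages are needed.

127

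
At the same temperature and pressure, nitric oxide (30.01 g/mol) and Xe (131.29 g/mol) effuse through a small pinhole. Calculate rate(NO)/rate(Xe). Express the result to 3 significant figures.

Graham's law gives rate_NO/rate_Xe = √(M_Xe/M_NO) = √(131.29/30.01) = √4.375 = 2.09.

2.09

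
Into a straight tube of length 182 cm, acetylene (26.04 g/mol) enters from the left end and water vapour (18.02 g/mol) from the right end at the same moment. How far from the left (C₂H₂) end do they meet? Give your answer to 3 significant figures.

82.6 cm

Distances travelled in equal time are proportional to diffusion rates, so d_C₂H₂/d_H₂O = √(M_H₂O/M_C₂H₂) = √(18.02/26.04) = 0.8319.
With d_C₂H₂ + d_H₂O = 182 cm, d_H₂O = 182/(1 + 0.8319) = 99.35 cm.
d_C₂H₂ = 182 − 99.35 = 82.6 cm.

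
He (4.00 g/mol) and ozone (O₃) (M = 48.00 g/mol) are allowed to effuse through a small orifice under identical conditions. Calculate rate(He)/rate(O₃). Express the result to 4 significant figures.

Since effusion rate ∝ 1/√M, rate_He/rate_O₃ = √(M_O₃/M_He) = √(48.00/4.00) = √12.00 = 3.464.

3.464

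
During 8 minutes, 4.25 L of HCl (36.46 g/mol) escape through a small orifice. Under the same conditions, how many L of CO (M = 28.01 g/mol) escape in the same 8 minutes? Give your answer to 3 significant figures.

4.85 L

By Graham's law, rate_CO/rate_HCl = √(M_HCl/M_CO) = √(36.46/28.01) = √1.302 = 1.141.
So the volume for CO is 4.25 × 1.141 = 4.85 L.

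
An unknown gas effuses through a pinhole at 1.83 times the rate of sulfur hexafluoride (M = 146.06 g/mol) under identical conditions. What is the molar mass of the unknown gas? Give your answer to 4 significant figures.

Since effusion rate ∝ 1/√M, rate_X/rate_SF₆ = √(M_SF₆/M_X).
1.83 = √(146.06/M_X)
M_X = 146.06 / 1.83² = 146.06 / 3.349 = 43.61 g/mol

43.61 g/mol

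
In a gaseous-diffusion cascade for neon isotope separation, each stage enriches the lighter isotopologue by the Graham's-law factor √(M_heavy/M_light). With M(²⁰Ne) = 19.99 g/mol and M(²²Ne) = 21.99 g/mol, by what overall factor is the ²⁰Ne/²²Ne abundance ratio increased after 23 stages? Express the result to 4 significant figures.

Each stage multiplies the ratio by α = √(21.99/19.99), so after 23 stages the overall factor is α^23 = (21.99/19.99)^(23/2).
= 1.10005^(23/2) = 2.994.

2.994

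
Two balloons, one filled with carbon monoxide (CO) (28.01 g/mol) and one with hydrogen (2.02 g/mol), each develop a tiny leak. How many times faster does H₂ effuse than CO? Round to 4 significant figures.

3.724

By Graham's law, rate_H₂/rate_CO = √(M_CO/M_H₂) = √(28.01/2.02) = √13.87 = 3.724.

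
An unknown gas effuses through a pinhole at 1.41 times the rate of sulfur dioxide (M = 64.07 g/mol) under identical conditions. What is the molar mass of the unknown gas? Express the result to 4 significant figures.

Using Graham's law: rate_X/rate_SO₂ = √(M_SO₂/M_X).
1.41 = √(64.07/M_X)
M_X = 64.07 / 1.41² = 64.07 / 1.988 = 32.23 g/mol

32.23 g/mol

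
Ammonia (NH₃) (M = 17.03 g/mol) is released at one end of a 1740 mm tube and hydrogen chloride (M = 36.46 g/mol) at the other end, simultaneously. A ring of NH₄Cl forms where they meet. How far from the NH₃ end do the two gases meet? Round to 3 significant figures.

Distances travelled in equal time are proportional to diffusion rates, so d_NH₃/d_HCl = √(M_HCl/M_NH₃) = √(36.46/17.03) = 1.463.
With d_NH₃ + d_HCl = 1740 mm, d_HCl = 1740/(1 + 1.463) = 706.4 mm.
d_NH₃ = 1740 − 706.4 = 1030 mm.

1030 mm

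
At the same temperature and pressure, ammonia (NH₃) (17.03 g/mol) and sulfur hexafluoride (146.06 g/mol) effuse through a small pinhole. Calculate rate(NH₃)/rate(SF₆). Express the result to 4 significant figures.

By Graham's law, rate_NH₃/rate_SF₆ = √(M_SF₆/M_NH₃) = √(146.06/17.03) = √8.577 = 2.929.

2.929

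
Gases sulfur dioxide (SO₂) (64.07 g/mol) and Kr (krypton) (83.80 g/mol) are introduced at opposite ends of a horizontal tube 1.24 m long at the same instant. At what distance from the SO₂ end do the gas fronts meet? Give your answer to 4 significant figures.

Distances travelled in equal time are proportional to diffusion rates, so d_SO₂/d_Kr = √(M_Kr/M_SO₂) = √(83.80/64.07) = 1.144.
With d_SO₂ + d_Kr = 1.24 m, d_Kr = 1.24/(1 + 1.144) = 0.5785 m.
d_SO₂ = 1.24 − 0.5785 = 0.6615 m.

0.6615 m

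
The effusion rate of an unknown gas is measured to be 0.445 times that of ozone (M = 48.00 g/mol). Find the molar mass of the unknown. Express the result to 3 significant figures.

242 g/mol

Since effusion rate ∝ 1/√M, rate_X/rate_O₃ = √(M_O₃/M_X).
0.445 = √(48.00/M_X)
M_X = 48.00 / 0.445² = 48.00 / 0.1980 = 242 g/mol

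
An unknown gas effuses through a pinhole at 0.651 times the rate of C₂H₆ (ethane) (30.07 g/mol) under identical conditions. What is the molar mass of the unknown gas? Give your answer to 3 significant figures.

By Graham's law, rate_X/rate_C₂H₆ = √(M_C₂H₆/M_X).
0.651 = √(30.07/M_X)
M_X = 30.07 / 0.651² = 30.07 / 0.4238 = 71.0 g/mol

71.0 g/mol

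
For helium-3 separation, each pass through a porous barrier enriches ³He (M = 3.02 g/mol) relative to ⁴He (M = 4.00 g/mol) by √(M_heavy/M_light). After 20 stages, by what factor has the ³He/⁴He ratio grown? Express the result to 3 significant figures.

The single-stage factor is √(M_heavy/M_light), so 20 stages give [√(4.00/3.02)]^20 = (4.00/3.02)^(20/2).
= 1.32450^10 = 16.6.

16.6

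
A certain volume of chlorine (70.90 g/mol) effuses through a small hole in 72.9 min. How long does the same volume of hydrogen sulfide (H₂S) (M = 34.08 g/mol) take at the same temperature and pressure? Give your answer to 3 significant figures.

Graham's law gives t_H₂S/t_Cl₂ = √(M_H₂S/M_Cl₂) = √(34.08/70.90) = √0.4807 = 0.6933.
So the time for H₂S is 72.9 × 0.6933 = 50.5 min.

50.5 min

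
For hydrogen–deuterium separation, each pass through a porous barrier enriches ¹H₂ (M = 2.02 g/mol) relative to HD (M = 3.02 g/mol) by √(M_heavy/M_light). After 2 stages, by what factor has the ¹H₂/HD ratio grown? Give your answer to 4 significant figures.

Each stage multiplies the ratio by α = √(3.02/2.02), so after 2 stages the overall factor is α^2 = (3.02/2.02)^(2/2).
= 1.49505^1 = 1.495.

1.495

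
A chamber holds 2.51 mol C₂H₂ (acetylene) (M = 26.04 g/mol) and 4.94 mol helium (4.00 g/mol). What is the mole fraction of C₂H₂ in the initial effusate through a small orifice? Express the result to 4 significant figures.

0.1661

The effusion rate of species i is ∝ p_i/√M_i ∝ n_i/√M_i.
x_C₂H₂(eff) = (n_C₂H₂/√M_C₂H₂) / (n_C₂H₂/√M_C₂H₂ + n_He/√M_He)
= (2.51/√26.04) / (2.51/√26.04 + 4.94/√4.00) = 0.4919/(0.4919 + 2.470) = 0.1661.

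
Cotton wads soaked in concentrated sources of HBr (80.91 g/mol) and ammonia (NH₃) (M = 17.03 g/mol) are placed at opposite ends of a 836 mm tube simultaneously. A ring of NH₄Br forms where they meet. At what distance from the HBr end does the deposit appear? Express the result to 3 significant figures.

263 mm

Graham's law gives d_HBr/d_NH₃ = rate_HBr/rate_NH₃ = √(M_NH₃/M_HBr) = √(17.03/80.91) = 0.4588.
With d_HBr + d_NH₃ = 836 mm, d_NH₃ = 836/(1 + 0.4588) = 573.1 mm.
d_HBr = 836 − 573.1 = 263 mm.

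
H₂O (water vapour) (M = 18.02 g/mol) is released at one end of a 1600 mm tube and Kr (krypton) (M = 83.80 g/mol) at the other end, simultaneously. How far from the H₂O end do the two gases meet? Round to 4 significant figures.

1093 mm

Distances travelled in equal time are proportional to diffusion rates, so d_H₂O/d_Kr = √(M_Kr/M_H₂O) = √(83.80/18.02) = 2.156.
With d_H₂O + d_Kr = 1600 mm, d_Kr = 1600/(1 + 2.156) = 506.9 mm.
d_H₂O = 1600 − 506.9 = 1093 mm.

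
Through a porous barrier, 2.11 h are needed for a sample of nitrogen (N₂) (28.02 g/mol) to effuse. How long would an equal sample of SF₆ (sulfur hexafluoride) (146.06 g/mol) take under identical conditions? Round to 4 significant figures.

Using Graham's law: t_SF₆/t_N₂ = √(M_SF₆/M_N₂) = √(146.06/28.02) = √5.213 = 2.283.
So the time for SF₆ is 2.11 × 2.283 = 4.817 h.

4.817 h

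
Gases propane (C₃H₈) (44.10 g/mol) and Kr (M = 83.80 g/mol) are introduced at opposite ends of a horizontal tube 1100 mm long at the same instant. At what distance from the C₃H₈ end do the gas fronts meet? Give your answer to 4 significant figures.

637.5 mm

Graham's law gives d_C₃H₈/d_Kr = rate_C₃H₈/rate_Kr = √(M_Kr/M_C₃H₈) = √(83.80/44.10) = 1.378.
With d_C₃H₈ + d_Kr = 1100 mm, d_Kr = 1100/(1 + 1.378) = 462.5 mm.
d_C₃H₈ = 1100 − 462.5 = 637.5 mm.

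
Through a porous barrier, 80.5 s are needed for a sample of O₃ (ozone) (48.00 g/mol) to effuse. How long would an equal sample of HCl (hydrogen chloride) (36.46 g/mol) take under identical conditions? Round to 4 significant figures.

70.16 s

Graham's law gives t_HCl/t_O₃ = √(M_HCl/M_O₃) = √(36.46/48.00) = √0.7596 = 0.8715.
So the time for HCl is 80.5 × 0.8715 = 70.16 s.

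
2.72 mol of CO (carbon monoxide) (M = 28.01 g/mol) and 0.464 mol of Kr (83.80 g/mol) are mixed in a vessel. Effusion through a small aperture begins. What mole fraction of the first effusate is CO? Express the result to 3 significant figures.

The effusion rate of species i is ∝ p_i/√M_i ∝ n_i/√M_i.
Mole fraction of CO in the effusate = (n_CO/√M_CO) / (n_CO/√M_CO + n_Kr/√M_Kr)
= (2.72/√28.01) / (2.72/√28.01 + 0.464/√83.80) = 0.5139/(0.5139 + 0.05069) = 0.910.

0.910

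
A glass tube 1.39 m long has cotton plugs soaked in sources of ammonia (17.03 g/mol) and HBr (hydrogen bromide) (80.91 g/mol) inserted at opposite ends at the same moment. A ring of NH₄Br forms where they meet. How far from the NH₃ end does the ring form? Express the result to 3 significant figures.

0.953 m

The fronts meet when d_NH₃ + d_HBr = L with d_NH₃/d_HBr = √(M_HBr/M_NH₃) (Graham's law). Here √(M_HBr/M_NH₃) = √(80.91/17.03) = 2.180.
With d_NH₃ + d_HBr = 1.39 m, d_HBr = 1.39/(1 + 2.180) = 0.4372 m.
d_NH₃ = 1.39 − 0.4372 = 0.953 m.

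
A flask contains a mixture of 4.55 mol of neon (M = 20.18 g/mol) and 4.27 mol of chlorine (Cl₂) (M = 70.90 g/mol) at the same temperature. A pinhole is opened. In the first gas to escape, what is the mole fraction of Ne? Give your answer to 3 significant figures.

Each component's effusion rate ∝ (its partial pressure)·(1/√M) ∝ n_i/√M_i.
x_Ne(eff) = (n_Ne/√M_Ne) / (n_Ne/√M_Ne + n_Cl₂/√M_Cl₂)
= (4.55/√20.18) / (4.55/√20.18 + 4.27/√70.90) = 1.013/(1.013 + 0.5071) = 0.666.

0.666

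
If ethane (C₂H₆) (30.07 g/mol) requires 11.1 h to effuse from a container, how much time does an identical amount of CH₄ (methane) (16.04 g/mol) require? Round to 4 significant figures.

8.107 h

Since effusion rate ∝ 1/√M, t_CH₄/t_C₂H₆ = √(M_CH₄/M_C₂H₆) = √(16.04/30.07) = √0.5334 = 0.7304.
So the time for CH₄ is 11.1 × 0.7304 = 8.107 h.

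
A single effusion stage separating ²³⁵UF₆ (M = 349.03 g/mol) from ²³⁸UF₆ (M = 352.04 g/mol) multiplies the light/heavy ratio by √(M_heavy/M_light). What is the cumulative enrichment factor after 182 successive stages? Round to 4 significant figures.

2.185

Each stage multiplies the ratio by α = √(352.04/349.03), so after 182 stages the overall factor is α^182 = (352.04/349.03)^(182/2).
= 1.00862^91 = 2.185.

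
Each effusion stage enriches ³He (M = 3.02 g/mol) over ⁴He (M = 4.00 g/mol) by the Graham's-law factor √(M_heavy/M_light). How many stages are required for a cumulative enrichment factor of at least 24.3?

Per stage α = (4.00/3.02)^(1/2) = 1.32450^0.5, giving ln α = 0.1405.
Need α^N ≥ 24.3 ⇒ N ≥ ln(24.3) / ln α = 3.190 / 0.1405 = 22.70.
Minimum whole number of stages: N = 23.

23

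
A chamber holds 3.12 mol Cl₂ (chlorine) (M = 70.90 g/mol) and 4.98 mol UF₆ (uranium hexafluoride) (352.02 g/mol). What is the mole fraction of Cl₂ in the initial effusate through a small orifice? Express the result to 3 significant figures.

Each component's effusion rate ∝ (its partial pressure)·(1/√M) ∝ n_i/√M_i.
So x_Cl₂ in the escaping gas = (n_Cl₂/√M_Cl₂) / Σ(n_i/√M_i)
= (3.12/√70.90) / (3.12/√70.90 + 4.98/√352.02) = 0.3705/(0.3705 + 0.2654) = 0.583.

0.583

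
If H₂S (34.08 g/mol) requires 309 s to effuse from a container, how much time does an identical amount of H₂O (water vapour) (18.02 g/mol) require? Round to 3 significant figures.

Graham's law gives t_H₂O/t_H₂S = √(M_H₂O/M_H₂S) = √(18.02/34.08) = √0.5288 = 0.7272.
So the time for H₂O is 309 × 0.7272 = 225 s.

225 s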